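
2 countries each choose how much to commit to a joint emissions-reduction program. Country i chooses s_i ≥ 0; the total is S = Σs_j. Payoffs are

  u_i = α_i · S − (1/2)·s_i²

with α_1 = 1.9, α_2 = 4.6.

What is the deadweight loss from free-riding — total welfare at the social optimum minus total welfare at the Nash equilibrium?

Country i's FOC: ∂u_i/∂s_i = α_i − s_i = 0, so s_i* = α_i.
NE contributions = (1.9, 4.6); S = 6.5.
W^NE = (Σα)·S − ½Σα_i² = 6.5² − ½·24.77 = 29.865.
Planner sets s_i = Σα_j = 6.5 for every i, so S^SO = 2·6.5 = 13.
W^SO = (Σα)·S^SO − ½·2·(Σα)² = (2/2)·6.5² = 42.25.
Deadweight loss = W^SO − W^NE = 12.385.

12.385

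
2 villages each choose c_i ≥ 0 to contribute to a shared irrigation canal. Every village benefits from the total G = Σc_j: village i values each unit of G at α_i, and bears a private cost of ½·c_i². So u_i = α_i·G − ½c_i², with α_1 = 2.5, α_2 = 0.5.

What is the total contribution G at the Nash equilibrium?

Village i's FOC: ∂u_i/∂c_i = α_i − c_i = 0, so c_i* = α_i.
NE contributions = (2.5, 0.5); G = 3.

3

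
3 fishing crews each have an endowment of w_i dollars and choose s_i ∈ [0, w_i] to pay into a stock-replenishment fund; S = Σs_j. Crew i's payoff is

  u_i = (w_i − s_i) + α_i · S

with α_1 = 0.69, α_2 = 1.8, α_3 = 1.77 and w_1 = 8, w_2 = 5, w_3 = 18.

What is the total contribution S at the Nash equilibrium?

∂u_i/∂s_i = α_i − 1, so crew i contributes w_i if α_i > 1, else 0.
α_i > 1 for i ∈ {2, 3}; NE contributions (0, 5, 18), S = 23.

23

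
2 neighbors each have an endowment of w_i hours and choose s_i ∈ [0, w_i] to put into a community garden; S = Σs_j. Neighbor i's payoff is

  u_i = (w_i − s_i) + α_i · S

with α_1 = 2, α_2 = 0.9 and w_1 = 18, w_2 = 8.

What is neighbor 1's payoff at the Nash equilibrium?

36

∂u_i/∂s_i = α_i − 1, so neighbor i contributes w_i if α_i > 1, else 0.
α_i > 1 for i ∈ {1}; NE contributions (18, 0), S = 18.
u_1 = (18 − 18) + 2·18 = 36.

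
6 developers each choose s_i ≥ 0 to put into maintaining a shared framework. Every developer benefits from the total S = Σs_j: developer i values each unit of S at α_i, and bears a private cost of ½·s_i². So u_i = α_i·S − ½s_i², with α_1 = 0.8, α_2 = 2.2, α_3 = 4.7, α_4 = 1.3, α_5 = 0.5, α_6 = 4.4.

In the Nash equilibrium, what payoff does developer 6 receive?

51.48

Developer i's FOC: ∂u_i/∂s_i = α_i − s_i = 0, so s_i* = α_i.
NE contributions = (0.8, 2.2, 4.7, 1.3, 0.5, 4.4); S = 13.9.
u_6 = α_6·S − ½·(s_6)² = 4.4·13.9 − ½·4.4² = 51.48.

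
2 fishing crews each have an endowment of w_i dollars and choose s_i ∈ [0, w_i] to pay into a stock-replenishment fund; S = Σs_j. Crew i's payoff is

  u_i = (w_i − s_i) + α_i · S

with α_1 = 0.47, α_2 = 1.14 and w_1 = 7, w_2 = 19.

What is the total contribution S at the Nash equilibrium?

19

∂u_i/∂s_i = α_i − 1, so crew i contributes w_i if α_i > 1, else 0.
α_i > 1 for i ∈ {2}; NE contributions (0, 19), S = 19.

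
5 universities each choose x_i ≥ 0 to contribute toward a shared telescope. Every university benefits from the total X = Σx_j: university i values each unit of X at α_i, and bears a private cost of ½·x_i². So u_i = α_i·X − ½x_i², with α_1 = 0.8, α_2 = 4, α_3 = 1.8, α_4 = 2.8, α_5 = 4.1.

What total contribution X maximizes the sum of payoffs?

67.5

Planner FOC: ∂(Σu_j)/∂x_i = (Σα_j) − x_i = 0, so x_i^SO = Σα_j = 13.5 for every i; X^SO = 67.5.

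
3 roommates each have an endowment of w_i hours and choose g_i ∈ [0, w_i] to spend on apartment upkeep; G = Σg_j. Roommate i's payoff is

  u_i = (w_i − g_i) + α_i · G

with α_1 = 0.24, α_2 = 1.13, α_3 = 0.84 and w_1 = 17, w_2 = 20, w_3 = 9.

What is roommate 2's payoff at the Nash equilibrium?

22.6

∂u_i/∂g_i = α_i − 1, so roommate i contributes w_i if α_i > 1, else 0.
α_i > 1 for i ∈ {2}; NE contributions (0, 20, 0), G = 20.
u_2 = (20 − 20) + 1.13·20 = 22.6.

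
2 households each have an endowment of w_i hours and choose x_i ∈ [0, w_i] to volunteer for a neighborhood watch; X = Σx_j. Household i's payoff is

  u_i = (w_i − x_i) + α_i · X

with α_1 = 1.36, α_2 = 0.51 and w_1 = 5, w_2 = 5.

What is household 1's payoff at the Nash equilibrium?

6.8

∂u_i/∂x_i = α_i − 1, so household i contributes w_i if α_i > 1, else 0.
α_i > 1 for i ∈ {1}; NE contributions (5, 0), X = 5.
u_1 = (5 − 5) + 1.36·5 = 6.8.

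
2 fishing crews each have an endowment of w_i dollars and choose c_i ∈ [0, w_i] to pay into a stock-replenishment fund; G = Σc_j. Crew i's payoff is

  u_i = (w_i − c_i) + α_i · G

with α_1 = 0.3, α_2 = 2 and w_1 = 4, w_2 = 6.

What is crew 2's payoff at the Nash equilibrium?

∂u_i/∂c_i = α_i − 1, so crew i contributes w_i if α_i > 1, else 0.
α_i > 1 for i ∈ {2}; NE contributions (0, 6), G = 6.
u_2 = (6 − 6) + 2·6 = 12.

12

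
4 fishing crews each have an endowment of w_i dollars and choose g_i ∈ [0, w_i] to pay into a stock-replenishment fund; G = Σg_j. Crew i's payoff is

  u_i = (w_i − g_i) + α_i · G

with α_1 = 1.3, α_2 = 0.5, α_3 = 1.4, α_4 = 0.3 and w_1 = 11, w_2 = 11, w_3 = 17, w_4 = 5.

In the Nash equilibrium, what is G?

∂u_i/∂g_i = α_i − 1, so crew i contributes w_i if α_i > 1, else 0.
α_i > 1 for i ∈ {1, 3}; NE contributions (11, 0, 17, 0), G = 28.

28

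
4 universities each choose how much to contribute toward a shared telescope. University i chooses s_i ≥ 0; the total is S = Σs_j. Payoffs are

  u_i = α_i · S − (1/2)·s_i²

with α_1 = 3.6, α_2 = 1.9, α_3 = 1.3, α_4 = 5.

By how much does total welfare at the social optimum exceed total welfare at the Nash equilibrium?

University i's FOC: ∂u_i/∂s_i = α_i − s_i = 0, so s_i* = α_i.
NE contributions = (3.6, 1.9, 1.3, 5); S = 11.8.
W^NE = (Σα)·S − ½Σα_i² = 11.8² − ½·43.26 = 117.61.
Planner sets s_i = Σα_j = 11.8 for every i, so S^SO = 4·11.8 = 47.2.
W^SO = (Σα)·S^SO − ½·4·(Σα)² = (4/2)·11.8² = 278.48.
Deadweight loss = W^SO − W^NE = 160.87.

160.87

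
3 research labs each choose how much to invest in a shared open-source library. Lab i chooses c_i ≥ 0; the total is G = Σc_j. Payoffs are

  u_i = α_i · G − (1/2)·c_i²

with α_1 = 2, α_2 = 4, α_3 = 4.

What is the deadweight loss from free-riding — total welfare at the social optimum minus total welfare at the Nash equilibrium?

68

Lab i's FOC: ∂u_i/∂c_i = α_i − c_i = 0, so c_i* = α_i.
NE contributions = (2, 4, 4); G = 10.
W^NE = (Σα)·G − ½Σα_i² = 10² − ½·36 = 82.
Planner sets c_i = Σα_j = 10 for every i, so G^SO = 3·10 = 30.
W^SO = (Σα)·G^SO − ½·3·(Σα)² = (3/2)·10² = 150.
Deadweight loss = W^SO − W^NE = 68.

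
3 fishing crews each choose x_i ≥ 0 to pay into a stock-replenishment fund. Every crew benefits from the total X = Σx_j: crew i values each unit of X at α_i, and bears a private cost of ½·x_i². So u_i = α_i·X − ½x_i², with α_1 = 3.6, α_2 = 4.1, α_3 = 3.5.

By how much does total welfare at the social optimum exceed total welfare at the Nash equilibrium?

83.73

Crew i's FOC: ∂u_i/∂x_i = α_i − x_i = 0, so x_i* = α_i.
NE contributions = (3.6, 4.1, 3.5); X = 11.2.
W^NE = (Σα)·X − ½Σα_i² = 11.2² − ½·42.02 = 104.43.
Planner sets x_i = Σα_j = 11.2 for every i, so X^SO = 3·11.2 = 33.6.
W^SO = (Σα)·X^SO − ½·3·(Σα)² = (3/2)·11.2² = 188.16.
Deadweight loss = W^SO − W^NE = 83.73.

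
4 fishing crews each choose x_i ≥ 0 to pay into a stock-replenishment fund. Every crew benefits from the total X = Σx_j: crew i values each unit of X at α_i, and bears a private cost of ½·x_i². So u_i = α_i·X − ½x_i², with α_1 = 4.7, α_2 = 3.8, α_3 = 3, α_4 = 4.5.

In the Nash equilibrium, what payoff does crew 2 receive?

Crew i's FOC: ∂u_i/∂x_i = α_i − x_i = 0, so x_i* = α_i.
NE contributions = (4.7, 3.8, 3, 4.5); X = 16.
u_2 = α_2·X − ½·(x_2)² = 3.8·16 − ½·3.8² = 53.58.

53.58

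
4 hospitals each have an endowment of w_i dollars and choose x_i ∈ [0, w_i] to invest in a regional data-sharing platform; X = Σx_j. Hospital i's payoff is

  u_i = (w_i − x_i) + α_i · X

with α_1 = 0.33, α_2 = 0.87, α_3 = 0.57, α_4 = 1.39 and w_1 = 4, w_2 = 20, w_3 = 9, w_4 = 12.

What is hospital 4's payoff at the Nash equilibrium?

16.68

∂u_i/∂x_i = α_i − 1, so hospital i contributes w_i if α_i > 1, else 0.
α_i > 1 for i ∈ {4}; NE contributions (0, 0, 0, 12), X = 12.
u_4 = (12 − 12) + 1.39·12 = 16.68.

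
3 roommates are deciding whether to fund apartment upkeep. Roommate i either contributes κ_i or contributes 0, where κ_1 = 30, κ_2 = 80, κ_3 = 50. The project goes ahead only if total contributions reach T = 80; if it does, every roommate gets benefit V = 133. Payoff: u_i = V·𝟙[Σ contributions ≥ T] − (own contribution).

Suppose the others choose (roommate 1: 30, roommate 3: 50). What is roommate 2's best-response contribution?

Others' total = 80 ≥ 80; contributing adds cost 80 for no extra benefit.
Best response: 0.

0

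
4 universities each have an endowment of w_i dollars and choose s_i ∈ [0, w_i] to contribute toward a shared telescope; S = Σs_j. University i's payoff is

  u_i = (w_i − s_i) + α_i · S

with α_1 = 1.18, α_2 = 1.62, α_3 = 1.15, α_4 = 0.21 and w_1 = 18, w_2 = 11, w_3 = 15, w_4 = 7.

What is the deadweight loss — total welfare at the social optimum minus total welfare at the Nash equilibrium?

∂u_i/∂s_i = α_i − 1, so university i contributes w_i if α_i > 1, else 0.
α_i > 1 for i ∈ {1, 2, 3}; NE contributions (18, 11, 15, 0), S = 44.
W^NE = Σw_i − S^NE + (Σα_i)·S^NE = 51 + 3.16·44 = 190.04.
Planner: ∂(Σu_j)/∂s_i = Σα_j − 1 = 3.16 > 0, so everyone contributes w_i; S^SO = 51, W^SO = 51 + 3.16·51 = 212.16.
Deadweight loss = 22.12.

22.12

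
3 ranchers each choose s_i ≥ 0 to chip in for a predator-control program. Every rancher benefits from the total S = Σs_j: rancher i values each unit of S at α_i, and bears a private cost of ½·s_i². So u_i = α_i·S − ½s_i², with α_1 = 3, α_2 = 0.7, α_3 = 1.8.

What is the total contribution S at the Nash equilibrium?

Rancher i's FOC: ∂u_i/∂s_i = α_i − s_i = 0, so s_i* = α_i.
NE contributions = (3, 0.7, 1.8); S = 5.5.

5.5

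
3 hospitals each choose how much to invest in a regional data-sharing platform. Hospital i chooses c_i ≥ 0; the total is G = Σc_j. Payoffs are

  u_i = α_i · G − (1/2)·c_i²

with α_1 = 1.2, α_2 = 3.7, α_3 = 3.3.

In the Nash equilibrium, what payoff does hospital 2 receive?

23.495

Hospital i's FOC: ∂u_i/∂c_i = α_i − c_i = 0, so c_i* = α_i.
NE contributions = (1.2, 3.7, 3.3); G = 8.2.
u_2 = α_2·G − ½·(c_2)² = 3.7·8.2 − ½·3.7² = 23.495.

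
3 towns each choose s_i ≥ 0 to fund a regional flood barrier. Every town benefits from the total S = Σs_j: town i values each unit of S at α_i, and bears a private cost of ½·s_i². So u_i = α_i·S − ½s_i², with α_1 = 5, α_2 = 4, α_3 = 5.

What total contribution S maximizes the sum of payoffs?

42

Planner FOC: ∂(Σu_j)/∂s_i = (Σα_j) − s_i = 0, so s_i^SO = Σα_j = 14 for every i; S^SO = 42.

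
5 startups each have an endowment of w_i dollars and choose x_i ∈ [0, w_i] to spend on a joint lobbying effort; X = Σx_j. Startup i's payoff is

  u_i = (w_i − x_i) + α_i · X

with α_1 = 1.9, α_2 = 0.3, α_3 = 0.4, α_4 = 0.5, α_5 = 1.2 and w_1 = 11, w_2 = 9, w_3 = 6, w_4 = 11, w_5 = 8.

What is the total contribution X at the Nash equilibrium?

19

∂u_i/∂x_i = α_i − 1, so startup i contributes w_i if α_i > 1, else 0.
α_i > 1 for i ∈ {1, 5}; NE contributions (11, 0, 0, 0, 8), X = 19.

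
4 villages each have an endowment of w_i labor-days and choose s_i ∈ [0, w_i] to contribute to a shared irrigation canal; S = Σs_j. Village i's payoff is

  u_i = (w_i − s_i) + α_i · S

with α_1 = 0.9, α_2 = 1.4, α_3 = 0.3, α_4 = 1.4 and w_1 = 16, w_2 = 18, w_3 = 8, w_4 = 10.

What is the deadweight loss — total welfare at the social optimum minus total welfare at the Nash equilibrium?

72

∂u_i/∂s_i = α_i − 1, so village i contributes w_i if α_i > 1, else 0.
α_i > 1 for i ∈ {2, 4}; NE contributions (0, 18, 0, 10), S = 28.
W^NE = Σw_i − S^NE + (Σα_i)·S^NE = 52 + 3·28 = 136.
Planner: ∂(Σu_j)/∂s_i = Σα_j − 1 = 3 > 0, so everyone contributes w_i; S^SO = 52, W^SO = 52 + 3·52 = 208.
Deadweight loss = 72.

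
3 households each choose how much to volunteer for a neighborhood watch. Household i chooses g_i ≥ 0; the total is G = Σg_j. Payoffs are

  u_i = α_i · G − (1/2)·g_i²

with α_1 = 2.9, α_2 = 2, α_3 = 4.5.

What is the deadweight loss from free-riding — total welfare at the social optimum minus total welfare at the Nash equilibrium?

Household i's FOC: ∂u_i/∂g_i = α_i − g_i = 0, so g_i* = α_i.
NE contributions = (2.9, 2, 4.5); G = 9.4.
W^NE = (Σα)·G − ½Σα_i² = 9.4² − ½·32.66 = 72.03.
Planner sets g_i = Σα_j = 9.4 for every i, so G^SO = 3·9.4 = 28.2.
W^SO = (Σα)·G^SO − ½·3·(Σα)² = (3/2)·9.4² = 132.54.
Deadweight loss = W^SO − W^NE = 60.51.

60.51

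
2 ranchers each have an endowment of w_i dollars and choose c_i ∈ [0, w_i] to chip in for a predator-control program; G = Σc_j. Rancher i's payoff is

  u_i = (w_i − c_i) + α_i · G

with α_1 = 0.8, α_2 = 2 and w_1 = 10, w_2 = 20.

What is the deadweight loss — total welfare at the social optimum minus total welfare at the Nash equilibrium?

18

∂u_i/∂c_i = α_i − 1, so rancher i contributes w_i if α_i > 1, else 0.
α_i > 1 for i ∈ {2}; NE contributions (0, 20), G = 20.
W^NE = Σw_i − G^NE + (Σα_i)·G^NE = 30 + 1.8·20 = 66.
Planner: ∂(Σu_j)/∂c_i = Σα_j − 1 = 1.8 > 0, so everyone contributes w_i; G^SO = 30, W^SO = 30 + 1.8·30 = 84.
Deadweight loss = 18.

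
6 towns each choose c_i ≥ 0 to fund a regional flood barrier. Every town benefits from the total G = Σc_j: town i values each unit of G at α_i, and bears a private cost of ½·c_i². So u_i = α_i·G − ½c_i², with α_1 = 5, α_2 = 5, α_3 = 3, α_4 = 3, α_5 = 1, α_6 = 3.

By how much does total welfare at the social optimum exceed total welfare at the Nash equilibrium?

839

Town i's FOC: ∂u_i/∂c_i = α_i − c_i = 0, so c_i* = α_i.
NE contributions = (5, 5, 3, 3, 1, 3); G = 20.
W^NE = (Σα)·G − ½Σα_i² = 20² − ½·78 = 361.
Planner sets c_i = Σα_j = 20 for every i, so G^SO = 6·20 = 120.
W^SO = (Σα)·G^SO − ½·6·(Σα)² = (6/2)·20² = 1200.
Deadweight loss = W^SO − W^NE = 839.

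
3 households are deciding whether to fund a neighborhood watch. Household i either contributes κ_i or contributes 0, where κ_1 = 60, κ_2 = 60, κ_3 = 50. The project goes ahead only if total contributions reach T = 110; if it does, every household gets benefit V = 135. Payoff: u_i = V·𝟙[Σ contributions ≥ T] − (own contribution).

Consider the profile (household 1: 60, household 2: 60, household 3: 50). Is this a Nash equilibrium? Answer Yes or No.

No

Total = 170 ≥ 110: provided.
Household 1 (pledges 60, payoff 75): dropping to 0 → total 110, payoff 135. Profitable deviation.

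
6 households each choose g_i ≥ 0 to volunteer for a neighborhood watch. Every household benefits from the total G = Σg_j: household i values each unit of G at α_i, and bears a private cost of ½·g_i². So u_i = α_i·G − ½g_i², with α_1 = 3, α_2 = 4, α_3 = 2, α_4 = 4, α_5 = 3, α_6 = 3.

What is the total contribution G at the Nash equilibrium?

19

Household i's FOC: ∂u_i/∂g_i = α_i − g_i = 0, so g_i* = α_i.
NE contributions = (3, 4, 2, 4, 3, 3); G = 19.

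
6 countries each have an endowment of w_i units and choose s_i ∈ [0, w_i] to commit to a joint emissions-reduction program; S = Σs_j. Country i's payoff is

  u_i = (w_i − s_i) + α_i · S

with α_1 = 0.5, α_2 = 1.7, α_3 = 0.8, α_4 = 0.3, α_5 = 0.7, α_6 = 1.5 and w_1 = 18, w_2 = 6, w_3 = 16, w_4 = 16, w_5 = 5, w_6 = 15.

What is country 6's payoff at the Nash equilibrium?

31.5

∂u_i/∂s_i = α_i − 1, so country i contributes w_i if α_i > 1, else 0.
α_i > 1 for i ∈ {2, 6}; NE contributions (0, 6, 0, 0, 0, 15), S = 21.
u_6 = (15 − 15) + 1.5·21 = 31.5.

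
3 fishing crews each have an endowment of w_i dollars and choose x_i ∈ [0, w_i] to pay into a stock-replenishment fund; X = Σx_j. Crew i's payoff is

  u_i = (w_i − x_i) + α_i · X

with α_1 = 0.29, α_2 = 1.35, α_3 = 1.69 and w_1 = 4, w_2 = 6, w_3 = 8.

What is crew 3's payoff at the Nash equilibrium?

23.66

∂u_i/∂x_i = α_i − 1, so crew i contributes w_i if α_i > 1, else 0.
α_i > 1 for i ∈ {2, 3}; NE contributions (0, 6, 8), X = 14.
u_3 = (8 − 8) + 1.69·14 = 23.66.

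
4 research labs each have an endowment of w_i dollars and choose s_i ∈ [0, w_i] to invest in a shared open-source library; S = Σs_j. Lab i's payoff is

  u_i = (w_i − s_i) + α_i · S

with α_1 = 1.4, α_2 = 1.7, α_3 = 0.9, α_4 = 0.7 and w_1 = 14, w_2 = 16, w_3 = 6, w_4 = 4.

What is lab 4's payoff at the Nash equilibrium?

25

∂u_i/∂s_i = α_i − 1, so lab i contributes w_i if α_i > 1, else 0.
α_i > 1 for i ∈ {1, 2}; NE contributions (14, 16, 0, 0), S = 30.
u_4 = (4 − 0) + 0.7·30 = 25.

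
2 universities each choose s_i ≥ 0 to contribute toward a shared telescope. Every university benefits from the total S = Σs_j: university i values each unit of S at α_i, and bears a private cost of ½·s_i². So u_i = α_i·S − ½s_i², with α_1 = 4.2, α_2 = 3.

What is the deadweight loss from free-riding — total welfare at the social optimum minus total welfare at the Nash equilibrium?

University i's FOC: ∂u_i/∂s_i = α_i − s_i = 0, so s_i* = α_i.
NE contributions = (4.2, 3); S = 7.2.
W^NE = (Σα)·S − ½Σα_i² = 7.2² − ½·26.64 = 38.52.
Planner sets s_i = Σα_j = 7.2 for every i, so S^SO = 2·7.2 = 14.4.
W^SO = (Σα)·S^SO − ½·2·(Σα)² = (2/2)·7.2² = 51.84.
Deadweight loss = W^SO − W^NE = 13.32.

13.32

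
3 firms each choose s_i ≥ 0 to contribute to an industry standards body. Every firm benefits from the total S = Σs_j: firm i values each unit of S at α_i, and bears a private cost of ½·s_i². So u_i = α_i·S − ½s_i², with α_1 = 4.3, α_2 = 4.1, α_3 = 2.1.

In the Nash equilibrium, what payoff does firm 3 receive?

19.845

Firm i's FOC: ∂u_i/∂s_i = α_i − s_i = 0, so s_i* = α_i.
NE contributions = (4.3, 4.1, 2.1); S = 10.5.
u_3 = α_3·S − ½·(s_3)² = 2.1·10.5 − ½·2.1² = 19.845.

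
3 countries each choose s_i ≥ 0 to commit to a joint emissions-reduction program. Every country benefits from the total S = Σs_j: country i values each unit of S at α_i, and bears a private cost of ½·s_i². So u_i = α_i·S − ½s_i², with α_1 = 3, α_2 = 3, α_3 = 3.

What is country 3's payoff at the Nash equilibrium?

Country i's FOC: ∂u_i/∂s_i = α_i − s_i = 0, so s_i* = α_i.
NE contributions = (3, 3, 3); S = 9.
u_3 = α_3·S − ½·(s_3)² = 3·9 − ½·3² = 22.5.

22.5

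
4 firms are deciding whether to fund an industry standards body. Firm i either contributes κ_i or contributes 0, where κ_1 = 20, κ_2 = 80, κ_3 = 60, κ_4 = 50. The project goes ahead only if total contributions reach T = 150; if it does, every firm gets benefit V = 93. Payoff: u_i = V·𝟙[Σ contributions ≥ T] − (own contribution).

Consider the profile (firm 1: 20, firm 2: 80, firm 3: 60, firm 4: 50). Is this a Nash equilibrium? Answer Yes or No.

No

Total = 210 ≥ 150: provided.
Firm 1 (pledges 20, payoff 73): dropping to 0 → total 190, payoff 93. Profitable deviation.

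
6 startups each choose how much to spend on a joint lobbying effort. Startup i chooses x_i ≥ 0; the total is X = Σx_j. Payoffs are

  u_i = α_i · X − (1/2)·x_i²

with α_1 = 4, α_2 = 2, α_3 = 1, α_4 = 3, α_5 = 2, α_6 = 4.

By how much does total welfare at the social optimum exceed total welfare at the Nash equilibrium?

Startup i's FOC: ∂u_i/∂x_i = α_i − x_i = 0, so x_i* = α_i.
NE contributions = (4, 2, 1, 3, 2, 4); X = 16.
W^NE = (Σα)·X − ½Σα_i² = 16² − ½·50 = 231.
Planner sets x_i = Σα_j = 16 for every i, so X^SO = 6·16 = 96.
W^SO = (Σα)·X^SO − ½·6·(Σα)² = (6/2)·16² = 768.
Deadweight loss = W^SO − W^NE = 537.

537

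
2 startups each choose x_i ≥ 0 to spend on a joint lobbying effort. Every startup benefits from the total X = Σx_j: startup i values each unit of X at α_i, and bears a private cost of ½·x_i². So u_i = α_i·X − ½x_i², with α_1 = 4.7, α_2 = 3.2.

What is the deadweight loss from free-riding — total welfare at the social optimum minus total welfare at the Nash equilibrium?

Startup i's FOC: ∂u_i/∂x_i = α_i − x_i = 0, so x_i* = α_i.
NE contributions = (4.7, 3.2); X = 7.9.
W^NE = (Σα)·X − ½Σα_i² = 7.9² − ½·32.33 = 46.245.
Planner sets x_i = Σα_j = 7.9 for every i, so X^SO = 2·7.9 = 15.8.
W^SO = (Σα)·X^SO − ½·2·(Σα)² = (2/2)·7.9² = 62.41.
Deadweight loss = W^SO − W^NE = 16.165.

16.165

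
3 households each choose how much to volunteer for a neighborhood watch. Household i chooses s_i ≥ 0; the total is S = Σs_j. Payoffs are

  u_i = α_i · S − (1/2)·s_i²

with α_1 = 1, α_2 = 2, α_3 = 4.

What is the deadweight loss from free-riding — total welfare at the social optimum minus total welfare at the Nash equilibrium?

Household i's FOC: ∂u_i/∂s_i = α_i − s_i = 0, so s_i* = α_i.
NE contributions = (1, 2, 4); S = 7.
W^NE = (Σα)·S − ½Σα_i² = 7² − ½·21 = 38.5.
Planner sets s_i = Σα_j = 7 for every i, so S^SO = 3·7 = 21.
W^SO = (Σα)·S^SO − ½·3·(Σα)² = (3/2)·7² = 73.5.
Deadweight loss = W^SO − W^NE = 35.

35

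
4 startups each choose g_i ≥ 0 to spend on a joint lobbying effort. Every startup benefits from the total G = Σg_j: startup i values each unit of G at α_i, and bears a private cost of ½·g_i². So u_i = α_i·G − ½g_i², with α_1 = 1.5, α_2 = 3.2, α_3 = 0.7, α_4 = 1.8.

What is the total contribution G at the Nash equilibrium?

Startup i's FOC: ∂u_i/∂g_i = α_i − g_i = 0, so g_i* = α_i.
NE contributions = (1.5, 3.2, 0.7, 1.8); G = 7.2.

7.2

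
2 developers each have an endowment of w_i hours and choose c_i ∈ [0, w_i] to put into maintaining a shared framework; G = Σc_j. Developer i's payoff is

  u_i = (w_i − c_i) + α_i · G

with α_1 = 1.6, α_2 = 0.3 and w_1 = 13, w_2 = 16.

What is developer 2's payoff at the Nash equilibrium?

∂u_i/∂c_i = α_i − 1, so developer i contributes w_i if α_i > 1, else 0.
α_i > 1 for i ∈ {1}; NE contributions (13, 0), G = 13.
u_2 = (16 − 0) + 0.3·13 = 19.9.

19.9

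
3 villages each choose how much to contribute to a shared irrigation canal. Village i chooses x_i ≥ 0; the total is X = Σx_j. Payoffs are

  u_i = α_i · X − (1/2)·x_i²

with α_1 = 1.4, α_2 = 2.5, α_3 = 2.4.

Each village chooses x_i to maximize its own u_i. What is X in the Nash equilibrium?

6.3

Village i's FOC: ∂u_i/∂x_i = α_i − x_i = 0, so x_i* = α_i.
NE contributions = (1.4, 2.5, 2.4); X = 6.3.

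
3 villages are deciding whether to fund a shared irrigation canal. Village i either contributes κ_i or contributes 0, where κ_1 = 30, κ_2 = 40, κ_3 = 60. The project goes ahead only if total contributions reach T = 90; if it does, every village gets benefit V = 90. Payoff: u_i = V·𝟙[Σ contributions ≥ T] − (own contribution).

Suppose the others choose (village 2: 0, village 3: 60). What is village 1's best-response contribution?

30

Others' total = 60. Contributing 30 brings total to 90 ≥ 90: gain V − κ_1 = 60.
Best response: 30.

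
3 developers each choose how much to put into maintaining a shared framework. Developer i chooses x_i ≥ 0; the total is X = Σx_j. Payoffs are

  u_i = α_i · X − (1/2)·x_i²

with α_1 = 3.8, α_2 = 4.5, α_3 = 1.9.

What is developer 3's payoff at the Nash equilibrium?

17.575

Developer i's FOC: ∂u_i/∂x_i = α_i − x_i = 0, so x_i* = α_i.
NE contributions = (3.8, 4.5, 1.9); X = 10.2.
u_3 = α_3·X − ½·(x_3)² = 1.9·10.2 − ½·1.9² = 17.575.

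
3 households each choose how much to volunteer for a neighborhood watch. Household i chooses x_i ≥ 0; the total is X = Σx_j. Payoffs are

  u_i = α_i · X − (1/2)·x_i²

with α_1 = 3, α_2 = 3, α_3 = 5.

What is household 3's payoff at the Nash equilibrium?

Household i's FOC: ∂u_i/∂x_i = α_i − x_i = 0, so x_i* = α_i.
NE contributions = (3, 3, 5); X = 11.
u_3 = α_3·X − ½·(x_3)² = 5·11 − ½·5² = 42.5.

42.5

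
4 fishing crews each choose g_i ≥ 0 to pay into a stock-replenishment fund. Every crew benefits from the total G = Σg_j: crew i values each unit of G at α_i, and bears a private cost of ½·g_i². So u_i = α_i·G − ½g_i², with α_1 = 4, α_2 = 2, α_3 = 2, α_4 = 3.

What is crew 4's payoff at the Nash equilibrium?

28.5

Crew i's FOC: ∂u_i/∂g_i = α_i − g_i = 0, so g_i* = α_i.
NE contributions = (4, 2, 2, 3); G = 11.
u_4 = α_4·G − ½·(g_4)² = 3·11 − ½·3² = 28.5.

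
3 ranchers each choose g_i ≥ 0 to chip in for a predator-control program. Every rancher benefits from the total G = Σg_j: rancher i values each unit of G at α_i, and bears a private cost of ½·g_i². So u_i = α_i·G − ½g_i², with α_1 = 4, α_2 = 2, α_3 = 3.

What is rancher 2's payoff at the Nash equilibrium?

Rancher i's FOC: ∂u_i/∂g_i = α_i − g_i = 0, so g_i* = α_i.
NE contributions = (4, 2, 3); G = 9.
u_2 = α_2·G − ½·(g_2)² = 2·9 − ½·2² = 16.

16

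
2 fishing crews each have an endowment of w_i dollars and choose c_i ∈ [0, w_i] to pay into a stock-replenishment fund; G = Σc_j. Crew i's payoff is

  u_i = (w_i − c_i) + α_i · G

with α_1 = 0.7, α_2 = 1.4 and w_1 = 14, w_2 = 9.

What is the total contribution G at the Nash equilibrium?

∂u_i/∂c_i = α_i − 1, so crew i contributes w_i if α_i > 1, else 0.
α_i > 1 for i ∈ {2}; NE contributions (0, 9), G = 9.

9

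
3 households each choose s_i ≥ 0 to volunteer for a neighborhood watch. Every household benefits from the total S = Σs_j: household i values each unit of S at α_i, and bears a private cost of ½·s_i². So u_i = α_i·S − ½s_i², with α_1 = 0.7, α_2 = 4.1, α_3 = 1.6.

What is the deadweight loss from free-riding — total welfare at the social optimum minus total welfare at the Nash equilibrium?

30.41

Household i's FOC: ∂u_i/∂s_i = α_i − s_i = 0, so s_i* = α_i.
NE contributions = (0.7, 4.1, 1.6); S = 6.4.
W^NE = (Σα)·S − ½Σα_i² = 6.4² − ½·19.86 = 31.03.
Planner sets s_i = Σα_j = 6.4 for every i, so S^SO = 3·6.4 = 19.2.
W^SO = (Σα)·S^SO − ½·3·(Σα)² = (3/2)·6.4² = 61.44.
Deadweight loss = W^SO − W^NE = 30.41.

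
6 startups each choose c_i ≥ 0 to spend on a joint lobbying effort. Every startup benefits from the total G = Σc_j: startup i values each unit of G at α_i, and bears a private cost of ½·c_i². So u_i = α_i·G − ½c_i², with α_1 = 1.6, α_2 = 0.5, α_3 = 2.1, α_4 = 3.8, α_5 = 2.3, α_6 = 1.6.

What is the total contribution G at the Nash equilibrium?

11.9

Startup i's FOC: ∂u_i/∂c_i = α_i − c_i = 0, so c_i* = α_i.
NE contributions = (1.6, 0.5, 2.1, 3.8, 2.3, 1.6); G = 11.9.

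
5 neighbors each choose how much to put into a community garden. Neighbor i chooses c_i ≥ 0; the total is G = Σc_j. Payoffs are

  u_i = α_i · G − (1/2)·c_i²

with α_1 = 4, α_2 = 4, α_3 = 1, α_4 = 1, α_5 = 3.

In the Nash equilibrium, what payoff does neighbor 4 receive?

Neighbor i's FOC: ∂u_i/∂c_i = α_i − c_i = 0, so c_i* = α_i.
NE contributions = (4, 4, 1, 1, 3); G = 13.
u_4 = α_4·G − ½·(c_4)² = 1·13 − ½·1² = 12.5.

12.5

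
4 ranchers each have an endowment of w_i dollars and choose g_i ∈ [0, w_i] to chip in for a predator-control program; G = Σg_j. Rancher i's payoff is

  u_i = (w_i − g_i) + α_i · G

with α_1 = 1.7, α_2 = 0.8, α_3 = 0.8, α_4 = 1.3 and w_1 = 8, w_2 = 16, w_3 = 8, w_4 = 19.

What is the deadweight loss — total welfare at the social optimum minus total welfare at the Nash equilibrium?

86.4

∂u_i/∂g_i = α_i − 1, so rancher i contributes w_i if α_i > 1, else 0.
α_i > 1 for i ∈ {1, 4}; NE contributions (8, 0, 0, 19), G = 27.
W^NE = Σw_i − G^NE + (Σα_i)·G^NE = 51 + 3.6·27 = 148.2.
Planner: ∂(Σu_j)/∂g_i = Σα_j − 1 = 3.6 > 0, so everyone contributes w_i; G^SO = 51, W^SO = 51 + 3.6·51 = 234.6.
Deadweight loss = 86.4.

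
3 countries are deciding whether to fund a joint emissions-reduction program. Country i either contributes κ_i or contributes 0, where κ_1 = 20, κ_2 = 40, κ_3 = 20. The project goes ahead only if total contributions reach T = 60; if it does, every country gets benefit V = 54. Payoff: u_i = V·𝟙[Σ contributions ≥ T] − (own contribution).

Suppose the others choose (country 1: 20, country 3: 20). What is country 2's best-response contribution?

Others' total = 40. Contributing 40 brings total to 80 ≥ 60: gain V − κ_2 = 14.
Best response: 40.

40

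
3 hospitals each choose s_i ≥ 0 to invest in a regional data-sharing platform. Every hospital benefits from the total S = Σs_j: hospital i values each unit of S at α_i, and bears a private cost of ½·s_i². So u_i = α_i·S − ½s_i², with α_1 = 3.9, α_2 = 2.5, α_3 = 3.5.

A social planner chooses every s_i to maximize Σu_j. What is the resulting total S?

29.7

Planner FOC: ∂(Σu_j)/∂s_i = (Σα_j) − s_i = 0, so s_i^SO = Σα_j = 9.9 for every i; S^SO = 29.7.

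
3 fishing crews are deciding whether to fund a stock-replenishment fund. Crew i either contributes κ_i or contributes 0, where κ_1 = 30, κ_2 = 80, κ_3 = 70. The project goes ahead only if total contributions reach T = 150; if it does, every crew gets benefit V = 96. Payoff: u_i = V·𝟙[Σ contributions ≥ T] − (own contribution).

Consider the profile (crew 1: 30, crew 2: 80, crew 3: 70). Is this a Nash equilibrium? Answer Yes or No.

No

Total = 180 ≥ 150: provided.
Crew 1 (pledges 30, payoff 66): dropping to 0 → total 150, payoff 96. Profitable deviation.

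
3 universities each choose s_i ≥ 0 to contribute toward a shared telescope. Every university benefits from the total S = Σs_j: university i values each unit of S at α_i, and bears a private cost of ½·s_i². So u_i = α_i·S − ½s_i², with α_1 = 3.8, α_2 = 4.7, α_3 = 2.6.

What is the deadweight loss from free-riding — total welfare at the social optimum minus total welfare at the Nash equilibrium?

83.25

University i's FOC: ∂u_i/∂s_i = α_i − s_i = 0, so s_i* = α_i.
NE contributions = (3.8, 4.7, 2.6); S = 11.1.
W^NE = (Σα)·S − ½Σα_i² = 11.1² − ½·43.29 = 101.565.
Planner sets s_i = Σα_j = 11.1 for every i, so S^SO = 3·11.1 = 33.3.
W^SO = (Σα)·S^SO − ½·3·(Σα)² = (3/2)·11.1² = 184.815.
Deadweight loss = W^SO − W^NE = 83.25.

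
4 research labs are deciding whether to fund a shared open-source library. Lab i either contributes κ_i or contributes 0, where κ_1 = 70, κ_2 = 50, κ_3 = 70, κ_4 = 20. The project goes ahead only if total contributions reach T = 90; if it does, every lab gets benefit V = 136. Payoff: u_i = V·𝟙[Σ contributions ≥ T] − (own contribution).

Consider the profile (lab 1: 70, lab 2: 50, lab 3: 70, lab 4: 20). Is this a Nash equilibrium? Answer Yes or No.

Total = 210 ≥ 90: provided.
Lab 1 (pledges 70, payoff 66): dropping to 0 → total 140, payoff 136. Profitable deviation.

No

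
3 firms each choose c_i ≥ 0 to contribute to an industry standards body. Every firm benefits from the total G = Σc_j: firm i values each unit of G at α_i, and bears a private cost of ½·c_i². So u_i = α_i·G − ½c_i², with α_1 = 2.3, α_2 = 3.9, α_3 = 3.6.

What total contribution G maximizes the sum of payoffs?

Planner FOC: ∂(Σu_j)/∂c_i = (Σα_j) − c_i = 0, so c_i^SO = Σα_j = 9.8 for every i; G^SO = 29.4.

29.4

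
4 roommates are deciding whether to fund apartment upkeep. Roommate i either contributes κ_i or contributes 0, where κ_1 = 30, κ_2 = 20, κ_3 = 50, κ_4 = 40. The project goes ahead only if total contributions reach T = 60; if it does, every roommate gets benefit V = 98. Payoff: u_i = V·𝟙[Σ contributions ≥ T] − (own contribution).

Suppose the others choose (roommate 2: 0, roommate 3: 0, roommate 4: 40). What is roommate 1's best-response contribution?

30

Others' total = 40. Contributing 30 brings total to 70 ≥ 60: gain V − κ_1 = 68.
Best response: 30.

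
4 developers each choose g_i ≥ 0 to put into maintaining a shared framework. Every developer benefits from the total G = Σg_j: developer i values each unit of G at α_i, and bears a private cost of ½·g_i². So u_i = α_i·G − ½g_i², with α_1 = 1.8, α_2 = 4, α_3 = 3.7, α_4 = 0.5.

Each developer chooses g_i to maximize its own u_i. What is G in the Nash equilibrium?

10

Developer i's FOC: ∂u_i/∂g_i = α_i − g_i = 0, so g_i* = α_i.
NE contributions = (1.8, 4, 3.7, 0.5); G = 10.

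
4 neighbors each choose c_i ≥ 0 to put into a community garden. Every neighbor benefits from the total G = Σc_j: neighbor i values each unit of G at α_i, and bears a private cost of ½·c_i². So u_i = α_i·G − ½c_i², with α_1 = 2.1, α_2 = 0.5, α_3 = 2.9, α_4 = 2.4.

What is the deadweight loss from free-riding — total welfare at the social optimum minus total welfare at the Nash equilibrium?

71.825

Neighbor i's FOC: ∂u_i/∂c_i = α_i − c_i = 0, so c_i* = α_i.
NE contributions = (2.1, 0.5, 2.9, 2.4); G = 7.9.
W^NE = (Σα)·G − ½Σα_i² = 7.9² − ½·18.83 = 52.995.
Planner sets c_i = Σα_j = 7.9 for every i, so G^SO = 4·7.9 = 31.6.
W^SO = (Σα)·G^SO − ½·4·(Σα)² = (4/2)·7.9² = 124.82.
Deadweight loss = W^SO − W^NE = 71.825.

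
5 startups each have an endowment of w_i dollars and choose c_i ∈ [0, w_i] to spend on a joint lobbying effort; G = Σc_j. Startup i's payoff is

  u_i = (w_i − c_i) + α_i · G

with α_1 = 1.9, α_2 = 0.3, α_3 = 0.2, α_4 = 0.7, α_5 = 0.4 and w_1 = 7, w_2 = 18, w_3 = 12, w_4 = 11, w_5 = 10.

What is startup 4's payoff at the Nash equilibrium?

15.9

∂u_i/∂c_i = α_i − 1, so startup i contributes w_i if α_i > 1, else 0.
α_i > 1 for i ∈ {1}; NE contributions (7, 0, 0, 0, 0), G = 7.
u_4 = (11 − 0) + 0.7·7 = 15.9.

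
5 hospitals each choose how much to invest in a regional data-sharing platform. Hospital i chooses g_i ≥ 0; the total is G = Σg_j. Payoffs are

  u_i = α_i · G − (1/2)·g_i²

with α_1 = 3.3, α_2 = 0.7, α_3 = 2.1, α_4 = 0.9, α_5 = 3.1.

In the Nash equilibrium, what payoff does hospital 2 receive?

6.825

Hospital i's FOC: ∂u_i/∂g_i = α_i − g_i = 0, so g_i* = α_i.
NE contributions = (3.3, 0.7, 2.1, 0.9, 3.1); G = 10.1.
u_2 = α_2·G − ½·(g_2)² = 0.7·10.1 − ½·0.7² = 6.825.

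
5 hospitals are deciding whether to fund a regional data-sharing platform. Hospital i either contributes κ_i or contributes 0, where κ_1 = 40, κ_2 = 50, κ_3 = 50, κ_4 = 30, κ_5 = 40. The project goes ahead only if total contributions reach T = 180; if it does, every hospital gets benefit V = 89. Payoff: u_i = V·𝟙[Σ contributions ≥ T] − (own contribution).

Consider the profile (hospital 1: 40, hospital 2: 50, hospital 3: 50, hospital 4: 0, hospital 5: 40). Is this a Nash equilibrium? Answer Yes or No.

Yes

Total = 180 ≥ 180: provided.
Hospital 1 (pledges 40, payoff 49): dropping to 0 → total 140, payoff 0. No gain.
Hospital 2 (pledges 50, payoff 39): dropping to 0 → total 130, payoff 0. No gain.
Hospital 3 (pledges 50, payoff 39): dropping to 0 → total 130, payoff 0. No gain.
Hospital 4 (pledges 0, payoff 89): pledging 30 → total 210, payoff 59. No gain.
Hospital 5 (pledges 40, payoff 49): dropping to 0 → total 140, payoff 0. No gain.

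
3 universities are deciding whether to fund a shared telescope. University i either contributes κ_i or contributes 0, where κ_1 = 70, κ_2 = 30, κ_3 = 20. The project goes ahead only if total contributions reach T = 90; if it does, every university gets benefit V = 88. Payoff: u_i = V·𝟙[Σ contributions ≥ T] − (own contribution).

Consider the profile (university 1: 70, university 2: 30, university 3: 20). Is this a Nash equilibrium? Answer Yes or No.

No

Total = 120 ≥ 90: provided.
University 1 (pledges 70, payoff 18): dropping to 0 → total 50, payoff 0. No gain.
University 2 (pledges 30, payoff 58): dropping to 0 → total 90, payoff 88. Profitable deviation.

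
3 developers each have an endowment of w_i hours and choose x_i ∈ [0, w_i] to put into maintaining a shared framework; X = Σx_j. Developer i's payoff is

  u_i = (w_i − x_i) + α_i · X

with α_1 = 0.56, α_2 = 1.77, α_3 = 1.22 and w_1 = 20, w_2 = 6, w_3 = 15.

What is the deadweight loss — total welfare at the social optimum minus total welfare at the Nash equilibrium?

∂u_i/∂x_i = α_i − 1, so developer i contributes w_i if α_i > 1, else 0.
α_i > 1 for i ∈ {2, 3}; NE contributions (0, 6, 15), X = 21.
W^NE = Σw_i − X^NE + (Σα_i)·X^NE = 41 + 2.55·21 = 94.55.
Planner: ∂(Σu_j)/∂x_i = Σα_j − 1 = 2.55 > 0, so everyone contributes w_i; X^SO = 41, W^SO = 41 + 2.55·41 = 145.55.
Deadweight loss = 51.

51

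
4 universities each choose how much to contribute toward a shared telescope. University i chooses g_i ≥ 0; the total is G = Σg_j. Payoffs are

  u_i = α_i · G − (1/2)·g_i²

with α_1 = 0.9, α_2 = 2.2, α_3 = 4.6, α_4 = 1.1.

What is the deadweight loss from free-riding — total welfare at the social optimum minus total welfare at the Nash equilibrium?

University i's FOC: ∂u_i/∂g_i = α_i − g_i = 0, so g_i* = α_i.
NE contributions = (0.9, 2.2, 4.6, 1.1); G = 8.8.
W^NE = (Σα)·G − ½Σα_i² = 8.8² − ½·28.02 = 63.43.
Planner sets g_i = Σα_j = 8.8 for every i, so G^SO = 4·8.8 = 35.2.
W^SO = (Σα)·G^SO − ½·4·(Σα)² = (4/2)·8.8² = 154.88.
Deadweight loss = W^SO − W^NE = 91.45.

91.45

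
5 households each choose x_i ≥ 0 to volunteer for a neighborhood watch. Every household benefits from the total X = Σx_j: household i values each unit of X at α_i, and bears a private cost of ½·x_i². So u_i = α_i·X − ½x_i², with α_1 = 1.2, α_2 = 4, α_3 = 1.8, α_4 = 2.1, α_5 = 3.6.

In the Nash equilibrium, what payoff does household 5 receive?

Household i's FOC: ∂u_i/∂x_i = α_i − x_i = 0, so x_i* = α_i.
NE contributions = (1.2, 4, 1.8, 2.1, 3.6); X = 12.7.
u_5 = α_5·X − ½·(x_5)² = 3.6·12.7 − ½·3.6² = 39.24.

39.24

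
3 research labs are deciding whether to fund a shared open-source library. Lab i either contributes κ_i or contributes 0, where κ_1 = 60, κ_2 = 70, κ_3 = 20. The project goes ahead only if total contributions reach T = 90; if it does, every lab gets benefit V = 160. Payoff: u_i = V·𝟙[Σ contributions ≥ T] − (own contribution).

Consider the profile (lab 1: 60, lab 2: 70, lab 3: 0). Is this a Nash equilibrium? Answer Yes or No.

Yes

Total = 130 ≥ 90: provided.
Lab 1 (pledges 60, payoff 100): dropping to 0 → total 70, payoff 0. No gain.
Lab 2 (pledges 70, payoff 90): dropping to 0 → total 60, payoff 0. No gain.
Lab 3 (pledges 0, payoff 160): pledging 20 → total 150, payoff 140. No gain.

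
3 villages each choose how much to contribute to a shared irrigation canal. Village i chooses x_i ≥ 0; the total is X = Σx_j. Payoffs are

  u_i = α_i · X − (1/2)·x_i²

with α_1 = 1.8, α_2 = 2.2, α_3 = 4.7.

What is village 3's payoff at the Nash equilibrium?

Village i's FOC: ∂u_i/∂x_i = α_i − x_i = 0, so x_i* = α_i.
NE contributions = (1.8, 2.2, 4.7); X = 8.7.
u_3 = α_3·X − ½·(x_3)² = 4.7·8.7 − ½·4.7² = 29.845.

29.845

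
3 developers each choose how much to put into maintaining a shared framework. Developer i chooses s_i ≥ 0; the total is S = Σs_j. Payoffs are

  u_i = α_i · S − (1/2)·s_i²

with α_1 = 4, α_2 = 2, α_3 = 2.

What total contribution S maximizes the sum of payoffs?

Planner FOC: ∂(Σu_j)/∂s_i = (Σα_j) − s_i = 0, so s_i^SO = Σα_j = 8 for every i; S^SO = 24.

24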